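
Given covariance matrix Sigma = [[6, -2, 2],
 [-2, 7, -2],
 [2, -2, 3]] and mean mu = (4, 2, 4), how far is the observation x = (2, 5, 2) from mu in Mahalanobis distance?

Step 1 — centre the observation: (x - mu) = (-2, 3, -2).

Step 2 — invert Sigma (cofactor / det for 3×3, or solve directly):
  Sigma^{-1} = [[0.2179, 0.0256, -0.1282],
 [0.0256, 0.1795, 0.1026],
 [-0.1282, 0.1026, 0.4872]].

Step 3 — form the quadratic (x - mu)^T · Sigma^{-1} · (x - mu):
  Sigma^{-1} · (x - mu) = (-0.1026, 0.2821, -0.4103).
  (x - mu)^T · [Sigma^{-1} · (x - mu)] = (-2)·(-0.1026) + (3)·(0.2821) + (-2)·(-0.4103) = 1.8718.

Step 4 — take square root: d = √(1.8718) ≈ 1.3681.

d(x, mu) = √(1.8718) ≈ 1.3681


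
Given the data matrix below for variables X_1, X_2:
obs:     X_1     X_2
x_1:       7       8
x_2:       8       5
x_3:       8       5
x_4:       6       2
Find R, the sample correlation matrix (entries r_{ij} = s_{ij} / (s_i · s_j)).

Step 1 — column means:
  mean(X_1) = (7 + 8 + 8 + 6) / 4 = 29/4 = 7.25
  mean(X_2) = (8 + 5 + 5 + 2) / 4 = 20/4 = 5

Step 2 — sample variances and covariances s[i,j] = (1/(n-1)) · Σ_k (x_{k,i} - mean_i) · (x_{k,j} - mean_j), with n-1 = 3:
  s[X_1,X_1] = ((-0.25)·(-0.25) + (0.75)·(0.75) + (0.75)·(0.75) + (-1.25)·(-1.25)) / 3 = 2.75/3 = 0.9167
  s[X_1,X_2] = ((-0.25)·(3) + (0.75)·(0) + (0.75)·(0) + (-1.25)·(-3)) / 3 = 3/3 = 1
  s[X_2,X_2] = ((3)·(3) + (0)·(0) + (0)·(0) + (-3)·(-3)) / 3 = 18/3 = 6
  Sample standard deviations s_i = √(s[i,i]):
  s(X_1) = √(0.9167) = 0.9574
  s(X_2) = √(6) = 2.4495

Step 3 — r_{ij} = s_{ij} / (s_i · s_j):
  r[X_1,X_1] = 1 (diagonal).
  r[X_1,X_2] = 1 / (0.9574 · 2.4495) = 1 / 2.3452 = 0.4264
  r[X_2,X_2] = 1 (diagonal).

R is symmetric with unit diagonal. Assembling:

R = [[1, 0.4264],
 [0.4264, 1]]


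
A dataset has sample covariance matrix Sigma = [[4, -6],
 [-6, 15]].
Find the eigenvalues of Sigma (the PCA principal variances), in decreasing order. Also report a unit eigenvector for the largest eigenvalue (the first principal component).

Step 1 — characteristic polynomial of 2×2 Sigma:
  det(Sigma - λI) = λ² - trace · λ + det = 0.
  trace = 4 + 15 = 19, det = 4·15 - (-6)² = 24.
Step 2 — discriminant:
  Δ = trace² - 4·det = 361 - 96 = 265.
Step 3 — eigenvalues:
  λ = (trace ± √Δ)/2 = (19 ± 16.2788)/2,
  λ_1 = 17.6394,  λ_2 = 1.3606.

Step 4 — unit eigenvector for λ_1: solve (Sigma - λ_1 I)v = 0. First row:
  (4 - 17.6394)·v_x + (-6)·v_y = 0, i.e. (-13.6394)·v_x + (-6)·v_y = 0,
  so v ∝ (b, λ_1 - a) = (-6, 13.6394); multiply by -1 so the first entry is positive: u = (6, -13.6394).
  ||u|| = √((6)² + (-13.6394)²) = √(222.0335) ≈ 14.9008,
  v_1 = u/||u|| ≈ (0.4027, -0.9153) (||v_1|| = 1).

λ_1 = 17.6394,  λ_2 = 1.3606;  v_1 ≈ (0.4027, -0.9153)


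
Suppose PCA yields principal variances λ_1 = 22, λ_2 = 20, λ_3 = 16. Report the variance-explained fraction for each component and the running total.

Step 1 — total variance = trace(Sigma) = Σ λ_i = 22 + 20 + 16 = 58.

Step 2 — fraction explained by component i = λ_i / Σ λ:
  PC1: 22/58 = 0.3793
  PC2: 20/58 = 0.3448
  PC3: 16/58 = 0.2759

Step 3 — cumulative fraction after k components = (λ_1 + ... + λ_k) / Σ λ:
  k = 1: 22/58 = 0.3793
  k = 2: (22 + 20)/58 = 42/58 = 0.7241
  k = 3: (22 + 20 + 16)/58 = 58/58 = 1

Summary (fraction, with percent):

explained: PC1 0.3793 (37.93%), PC2 0.3448 (34.48%), PC3 0.2759 (27.59%);  cumulative: 0.3793, 0.7241, 1


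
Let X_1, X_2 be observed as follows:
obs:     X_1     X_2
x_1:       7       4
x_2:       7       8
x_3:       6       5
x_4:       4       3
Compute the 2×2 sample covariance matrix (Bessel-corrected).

Step 1 — column means:
  mean(X_1) = (7 + 7 + 6 + 4) / 4 = 24/4 = 6
  mean(X_2) = (4 + 8 + 5 + 3) / 4 = 20/4 = 5

Step 2 — sample covariance S[i,j] = (1/(n-1)) · Σ_k (x_{k,i} - mean_i) · (x_{k,j} - mean_j), with n-1 = 3.
  S[X_1,X_1] = ((1)·(1) + (1)·(1) + (0)·(0) + (-2)·(-2)) / 3 = 6/3 = 2
  S[X_1,X_2] = ((1)·(-1) + (1)·(3) + (0)·(0) + (-2)·(-2)) / 3 = 6/3 = 2
  S[X_2,X_2] = ((-1)·(-1) + (3)·(3) + (0)·(0) + (-2)·(-2)) / 3 = 14/3 = 4.6667

S is symmetric (S[j,i] = S[i,j]). Assembling:

S = [[2, 2],
 [2, 4.6667]]


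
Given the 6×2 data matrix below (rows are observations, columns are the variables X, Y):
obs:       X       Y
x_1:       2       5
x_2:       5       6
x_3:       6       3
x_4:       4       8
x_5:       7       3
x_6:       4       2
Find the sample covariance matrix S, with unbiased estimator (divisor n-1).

Step 1 — column means:
  mean(X) = (2 + 5 + 6 + 4 + 7 + 4) / 6 = 28/6 = 4.6667
  mean(Y) = (5 + 6 + 3 + 8 + 3 + 2) / 6 = 27/6 = 4.5

Step 2 — sample covariance S[i,j] = (1/(n-1)) · Σ_k (x_{k,i} - mean_i) · (x_{k,j} - mean_j), with n-1 = 5.
  S[X,X] = ((-2.6667)·(-2.6667) + (0.3333)·(0.3333) + (1.3333)·(1.3333) + (-0.6667)·(-0.6667) + (2.3333)·(2.3333) + (-0.6667)·(-0.6667)) / 5 = 15.3333/5 = 3.0667
  S[X,Y] = ((-2.6667)·(0.5) + (0.3333)·(1.5) + (1.3333)·(-1.5) + (-0.6667)·(3.5) + (2.3333)·(-1.5) + (-0.6667)·(-2.5)) / 5 = -7/5 = -1.4
  S[Y,Y] = ((0.5)·(0.5) + (1.5)·(1.5) + (-1.5)·(-1.5) + (3.5)·(3.5) + (-1.5)·(-1.5) + (-2.5)·(-2.5)) / 5 = 25.5/5 = 5.1

S is symmetric (S[j,i] = S[i,j]). Assembling:

S = [[3.0667, -1.4],
 [-1.4, 5.1]]


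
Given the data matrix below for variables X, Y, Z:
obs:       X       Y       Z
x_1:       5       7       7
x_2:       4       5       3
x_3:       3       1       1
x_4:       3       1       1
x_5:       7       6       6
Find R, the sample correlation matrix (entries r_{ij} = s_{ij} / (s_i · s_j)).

Step 1 — column means:
  mean(X) = (5 + 4 + 3 + 3 + 7) / 5 = 22/5 = 4.4
  mean(Y) = (7 + 5 + 1 + 1 + 6) / 5 = 20/5 = 4
  mean(Z) = (7 + 3 + 1 + 1 + 6) / 5 = 18/5 = 3.6

Step 2 — sample variances and covariances s[i,j] = (1/(n-1)) · Σ_k (x_{k,i} - mean_i) · (x_{k,j} - mean_j), with n-1 = 4:
  s[X,X] = ((0.6)·(0.6) + (-0.4)·(-0.4) + (-1.4)·(-1.4) + (-1.4)·(-1.4) + (2.6)·(2.6)) / 4 = 11.2/4 = 2.8
  s[X,Y] = ((0.6)·(3) + (-0.4)·(1) + (-1.4)·(-3) + (-1.4)·(-3) + (2.6)·(2)) / 4 = 15/4 = 3.75
  s[X,Z] = ((0.6)·(3.4) + (-0.4)·(-0.6) + (-1.4)·(-2.6) + (-1.4)·(-2.6) + (2.6)·(2.4)) / 4 = 15.8/4 = 3.95
  s[Y,Y] = ((3)·(3) + (1)·(1) + (-3)·(-3) + (-3)·(-3) + (2)·(2)) / 4 = 32/4 = 8
  s[Y,Z] = ((3)·(3.4) + (1)·(-0.6) + (-3)·(-2.6) + (-3)·(-2.6) + (2)·(2.4)) / 4 = 30/4 = 7.5
  s[Z,Z] = ((3.4)·(3.4) + (-0.6)·(-0.6) + (-2.6)·(-2.6) + (-2.6)·(-2.6) + (2.4)·(2.4)) / 4 = 31.2/4 = 7.8
  Sample standard deviations s_i = √(s[i,i]):
  s(X) = √(2.8) = 1.6733
  s(Y) = √(8) = 2.8284
  s(Z) = √(7.8) = 2.7928

Step 3 — r_{ij} = s_{ij} / (s_i · s_j):
  r[X,X] = 1 (diagonal).
  r[X,Y] = 3.75 / (1.6733 · 2.8284) = 3.75 / 4.7329 = 0.7923
  r[X,Z] = 3.95 / (1.6733 · 2.7928) = 3.95 / 4.6733 = 0.8452
  r[Y,Y] = 1 (diagonal).
  r[Y,Z] = 7.5 / (2.8284 · 2.7928) = 7.5 / 7.8994 = 0.9494
  r[Z,Z] = 1 (diagonal).

R is symmetric with unit diagonal. Assembling:

R = [[1, 0.7923, 0.8452],
 [0.7923, 1, 0.9494],
 [0.8452, 0.9494, 1]]


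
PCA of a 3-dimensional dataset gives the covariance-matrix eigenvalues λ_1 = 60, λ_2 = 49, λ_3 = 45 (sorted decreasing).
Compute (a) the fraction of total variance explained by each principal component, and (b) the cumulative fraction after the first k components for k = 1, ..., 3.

Step 1 — total variance = trace(Sigma) = Σ λ_i = 60 + 49 + 45 = 154.

Step 2 — fraction explained by component i = λ_i / Σ λ:
  PC1: 60/154 = 0.3896
  PC2: 49/154 = 0.3182
  PC3: 45/154 = 0.2922

Step 3 — cumulative fraction after k components = (λ_1 + ... + λ_k) / Σ λ:
  k = 1: 60/154 = 0.3896
  k = 2: (60 + 49)/154 = 109/154 = 0.7078
  k = 3: (60 + 49 + 45)/154 = 154/154 = 1

Summary (fraction, with percent):

explained: PC1 0.3896 (38.96%), PC2 0.3182 (31.82%), PC3 0.2922 (29.22%);  cumulative: 0.3896, 0.7078, 1


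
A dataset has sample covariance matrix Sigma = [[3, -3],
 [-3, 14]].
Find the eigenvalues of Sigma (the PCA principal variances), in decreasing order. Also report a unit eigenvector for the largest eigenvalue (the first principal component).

Step 1 — characteristic polynomial of 2×2 Sigma:
  det(Sigma - λI) = λ² - trace · λ + det = 0.
  trace = 3 + 14 = 17, det = 3·14 - (-3)² = 33.
Step 2 — discriminant:
  Δ = trace² - 4·det = 289 - 132 = 157.
Step 3 — eigenvalues:
  λ = (trace ± √Δ)/2 = (17 ± 12.53)/2,
  λ_1 = 14.765,  λ_2 = 2.235.

Step 4 — unit eigenvector for λ_1: solve (Sigma - λ_1 I)v = 0. First row:
  (3 - 14.765)·v_x + (-3)·v_y = 0, i.e. (-11.765)·v_x + (-3)·v_y = 0,
  so v ∝ (b, λ_1 - a) = (-3, 11.765); multiply by -1 so the first entry is positive: u = (3, -11.765).
  ||u|| = √((3)² + (-11.765)²) = √(147.4148) ≈ 12.1414,
  v_1 = u/||u|| ≈ (0.2471, -0.969) (||v_1|| = 1).

λ_1 = 14.765,  λ_2 = 2.235;  v_1 ≈ (0.2471, -0.969)


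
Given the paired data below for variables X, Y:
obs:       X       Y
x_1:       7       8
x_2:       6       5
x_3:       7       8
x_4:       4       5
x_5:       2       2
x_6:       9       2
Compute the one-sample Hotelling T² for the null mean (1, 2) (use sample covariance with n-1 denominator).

Step 1 — sample mean vector:
  mean(X) = (7 + 6 + 7 + 4 + 2 + 9) / 6 = 35/6 = 5.8333
  mean(Y) = (8 + 5 + 8 + 5 + 2 + 2) / 6 = 30/6 = 5
  x̄ = (5.8333, 5),  deviation x̄ - mu_0 = (5.8333, 5) - (1, 2) = (4.8333, 3).

Step 2 — sample covariance matrix, S[i,j] = (1/(n-1)) · Σ_k (x_{k,i} - mean_i) · (x_{k,j} - mean_j), divisor n-1 = 5:
  S[X,X] = ((1.1667)·(1.1667) + (0.1667)·(0.1667) + (1.1667)·(1.1667) + (-1.8333)·(-1.8333) + (-3.8333)·(-3.8333) + (3.1667)·(3.1667)) / 5 = 30.8333/5 = 6.1667
  S[X,Y] = ((1.1667)·(3) + (0.1667)·(0) + (1.1667)·(3) + (-1.8333)·(0) + (-3.8333)·(-3) + (3.1667)·(-3)) / 5 = 9/5 = 1.8
  S[Y,Y] = ((3)·(3) + (0)·(0) + (3)·(3) + (0)·(0) + (-3)·(-3) + (-3)·(-3)) / 5 = 36/5 = 7.2
  S = [[6.1667, 1.8],
 [1.8, 7.2]].

Step 3 — invert S. det(S) = 6.1667·7.2 - (1.8)² = 41.16.
  S^{-1} = (1/det) · [[d, -b], [-b, a]] = [[0.1749, -0.0437],
 [-0.0437, 0.1498]].

Step 4 — quadratic form (x̄ - mu_0)^T · S^{-1} · (x̄ - mu_0):
  S^{-1} · (x̄ - mu_0) = (0.7143, 0.2381),
  (x̄ - mu_0)^T · [...] = (4.8333)·(0.7143) + (3)·(0.2381) = 4.1667.

Step 5 — scale by n: T² = 6 · 4.1667 = 25.

T² ≈ 25


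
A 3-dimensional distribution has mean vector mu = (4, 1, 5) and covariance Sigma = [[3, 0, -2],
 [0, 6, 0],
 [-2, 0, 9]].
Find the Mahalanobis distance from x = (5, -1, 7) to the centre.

Step 1 — centre the observation: (x - mu) = (1, -2, 2).

Step 2 — invert Sigma (cofactor / det for 3×3, or solve directly):
  Sigma^{-1} = [[0.3913, 0, 0.087],
 [0, 0.1667, 0],
 [0.087, 0, 0.1304]].

Step 3 — form the quadratic (x - mu)^T · Sigma^{-1} · (x - mu):
  Sigma^{-1} · (x - mu) = (0.5652, -0.3333, 0.3478).
  (x - mu)^T · [Sigma^{-1} · (x - mu)] = (1)·(0.5652) + (-2)·(-0.3333) + (2)·(0.3478) = 1.9275.

Step 4 — take square root: d = √(1.9275) ≈ 1.3884.

d(x, mu) = √(1.9275) ≈ 1.3884


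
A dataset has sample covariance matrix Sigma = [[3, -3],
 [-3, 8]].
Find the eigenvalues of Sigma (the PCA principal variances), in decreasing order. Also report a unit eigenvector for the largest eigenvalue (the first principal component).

Step 1 — characteristic polynomial of 2×2 Sigma:
  det(Sigma - λI) = λ² - trace · λ + det = 0.
  trace = 3 + 8 = 11, det = 3·8 - (-3)² = 15.
Step 2 — discriminant:
  Δ = trace² - 4·det = 121 - 60 = 61.
Step 3 — eigenvalues:
  λ = (trace ± √Δ)/2 = (11 ± 7.8102)/2,
  λ_1 = 9.4051,  λ_2 = 1.5949.

Step 4 — unit eigenvector for λ_1: solve (Sigma - λ_1 I)v = 0. First row:
  (3 - 9.4051)·v_x + (-3)·v_y = 0, i.e. (-6.4051)·v_x + (-3)·v_y = 0,
  so v ∝ (b, λ_1 - a) = (-3, 6.4051); multiply by -1 so the first entry is positive: u = (3, -6.4051).
  ||u|| = √((3)² + (-6.4051)²) = √(50.0256) ≈ 7.0729,
  v_1 = u/||u|| ≈ (0.4242, -0.9056) (||v_1|| = 1).

λ_1 = 9.4051,  λ_2 = 1.5949;  v_1 ≈ (0.4242, -0.9056)


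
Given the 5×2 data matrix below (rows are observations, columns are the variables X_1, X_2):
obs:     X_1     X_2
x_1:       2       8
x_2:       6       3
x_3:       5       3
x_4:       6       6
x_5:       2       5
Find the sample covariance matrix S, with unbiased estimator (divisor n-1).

Step 1 — column means:
  mean(X_1) = (2 + 6 + 5 + 6 + 2) / 5 = 21/5 = 4.2
  mean(X_2) = (8 + 3 + 3 + 6 + 5) / 5 = 25/5 = 5

Step 2 — sample covariance S[i,j] = (1/(n-1)) · Σ_k (x_{k,i} - mean_i) · (x_{k,j} - mean_j), with n-1 = 4.
  S[X_1,X_1] = ((-2.2)·(-2.2) + (1.8)·(1.8) + (0.8)·(0.8) + (1.8)·(1.8) + (-2.2)·(-2.2)) / 4 = 16.8/4 = 4.2
  S[X_1,X_2] = ((-2.2)·(3) + (1.8)·(-2) + (0.8)·(-2) + (1.8)·(1) + (-2.2)·(0)) / 4 = -10/4 = -2.5
  S[X_2,X_2] = ((3)·(3) + (-2)·(-2) + (-2)·(-2) + (1)·(1) + (0)·(0)) / 4 = 18/4 = 4.5

S is symmetric (S[j,i] = S[i,j]). Assembling:

S = [[4.2, -2.5],
 [-2.5, 4.5]]


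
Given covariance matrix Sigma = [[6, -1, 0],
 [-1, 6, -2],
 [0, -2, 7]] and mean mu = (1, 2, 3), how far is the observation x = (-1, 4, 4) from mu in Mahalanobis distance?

Step 1 — centre the observation: (x - mu) = (-2, 2, 1).

Step 2 — invert Sigma (cofactor / det for 3×3, or solve directly):
  Sigma^{-1} = [[0.1719, 0.0317, 0.009],
 [0.0317, 0.19, 0.0543],
 [0.009, 0.0543, 0.1584]].

Step 3 — form the quadratic (x - mu)^T · Sigma^{-1} · (x - mu):
  Sigma^{-1} · (x - mu) = (-0.2715, 0.371, 0.2489).
  (x - mu)^T · [Sigma^{-1} · (x - mu)] = (-2)·(-0.2715) + (2)·(0.371) + (1)·(0.2489) = 1.5339.

Step 4 — take square root: d = √(1.5339) ≈ 1.2385.

d(x, mu) = √(1.5339) ≈ 1.2385


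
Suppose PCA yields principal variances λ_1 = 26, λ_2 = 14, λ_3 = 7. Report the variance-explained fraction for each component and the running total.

Step 1 — total variance = trace(Sigma) = Σ λ_i = 26 + 14 + 7 = 47.

Step 2 — fraction explained by component i = λ_i / Σ λ:
  PC1: 26/47 = 0.5532
  PC2: 14/47 = 0.2979
  PC3: 7/47 = 0.1489

Step 3 — cumulative fraction after k components = (λ_1 + ... + λ_k) / Σ λ:
  k = 1: 26/47 = 0.5532
  k = 2: (26 + 14)/47 = 40/47 = 0.8511
  k = 3: (26 + 14 + 7)/47 = 47/47 = 1

Summary (fraction, with percent):

explained: PC1 0.5532 (55.32%), PC2 0.2979 (29.79%), PC3 0.1489 (14.89%);  cumulative: 0.5532, 0.8511, 1


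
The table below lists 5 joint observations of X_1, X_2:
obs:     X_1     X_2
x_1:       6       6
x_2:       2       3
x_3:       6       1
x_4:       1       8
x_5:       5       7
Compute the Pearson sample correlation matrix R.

Step 1 — column means:
  mean(X_1) = (6 + 2 + 6 + 1 + 5) / 5 = 20/5 = 4
  mean(X_2) = (6 + 3 + 1 + 8 + 7) / 5 = 25/5 = 5

Step 2 — sample variances and covariances s[i,j] = (1/(n-1)) · Σ_k (x_{k,i} - mean_i) · (x_{k,j} - mean_j), with n-1 = 4:
  s[X_1,X_1] = ((2)·(2) + (-2)·(-2) + (2)·(2) + (-3)·(-3) + (1)·(1)) / 4 = 22/4 = 5.5
  s[X_1,X_2] = ((2)·(1) + (-2)·(-2) + (2)·(-4) + (-3)·(3) + (1)·(2)) / 4 = -9/4 = -2.25
  s[X_2,X_2] = ((1)·(1) + (-2)·(-2) + (-4)·(-4) + (3)·(3) + (2)·(2)) / 4 = 34/4 = 8.5
  Sample standard deviations s_i = √(s[i,i]):
  s(X_1) = √(5.5) = 2.3452
  s(X_2) = √(8.5) = 2.9155

Step 3 — r_{ij} = s_{ij} / (s_i · s_j):
  r[X_1,X_1] = 1 (diagonal).
  r[X_1,X_2] = -2.25 / (2.3452 · 2.9155) = -2.25 / 6.8374 = -0.3291
  r[X_2,X_2] = 1 (diagonal).

R is symmetric with unit diagonal. Assembling:

R = [[1, -0.3291],
 [-0.3291, 1]]


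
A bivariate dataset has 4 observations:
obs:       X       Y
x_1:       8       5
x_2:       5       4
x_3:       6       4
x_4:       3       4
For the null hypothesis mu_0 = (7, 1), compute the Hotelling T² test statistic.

Step 1 — sample mean vector:
  mean(X) = (8 + 5 + 6 + 3) / 4 = 22/4 = 5.5
  mean(Y) = (5 + 4 + 4 + 4) / 4 = 17/4 = 4.25
  x̄ = (5.5, 4.25),  deviation x̄ - mu_0 = (5.5, 4.25) - (7, 1) = (-1.5, 3.25).

Step 2 — sample covariance matrix, S[i,j] = (1/(n-1)) · Σ_k (x_{k,i} - mean_i) · (x_{k,j} - mean_j), divisor n-1 = 3:
  S[X,X] = ((2.5)·(2.5) + (-0.5)·(-0.5) + (0.5)·(0.5) + (-2.5)·(-2.5)) / 3 = 13/3 = 4.3333
  S[X,Y] = ((2.5)·(0.75) + (-0.5)·(-0.25) + (0.5)·(-0.25) + (-2.5)·(-0.25)) / 3 = 2.5/3 = 0.8333
  S[Y,Y] = ((0.75)·(0.75) + (-0.25)·(-0.25) + (-0.25)·(-0.25) + (-0.25)·(-0.25)) / 3 = 0.75/3 = 0.25
  S = [[4.3333, 0.8333],
 [0.8333, 0.25]].

Step 3 — invert S. det(S) = 4.3333·0.25 - (0.8333)² = 0.3889.
  S^{-1} = (1/det) · [[d, -b], [-b, a]] = [[0.6429, -2.1429],
 [-2.1429, 11.1429]].

Step 4 — quadratic form (x̄ - mu_0)^T · S^{-1} · (x̄ - mu_0):
  S^{-1} · (x̄ - mu_0) = (-7.9286, 39.4286),
  (x̄ - mu_0)^T · [...] = (-1.5)·(-7.9286) + (3.25)·(39.4286) = 140.0357.

Step 5 — scale by n: T² = 4 · 140.0357 = 560.1429.

T² ≈ 560.1429


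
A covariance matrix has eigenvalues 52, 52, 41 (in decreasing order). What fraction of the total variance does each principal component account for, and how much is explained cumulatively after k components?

Step 1 — total variance = trace(Sigma) = Σ λ_i = 52 + 52 + 41 = 145.

Step 2 — fraction explained by component i = λ_i / Σ λ:
  PC1: 52/145 = 0.3586
  PC2: 52/145 = 0.3586
  PC3: 41/145 = 0.2828

Step 3 — cumulative fraction after k components = (λ_1 + ... + λ_k) / Σ λ:
  k = 1: 52/145 = 0.3586
  k = 2: (52 + 52)/145 = 104/145 = 0.7172
  k = 3: (52 + 52 + 41)/145 = 145/145 = 1

Summary (fraction, with percent):

explained: PC1 0.3586 (35.86%), PC2 0.3586 (35.86%), PC3 0.2828 (28.28%);  cumulative: 0.3586, 0.7172, 1


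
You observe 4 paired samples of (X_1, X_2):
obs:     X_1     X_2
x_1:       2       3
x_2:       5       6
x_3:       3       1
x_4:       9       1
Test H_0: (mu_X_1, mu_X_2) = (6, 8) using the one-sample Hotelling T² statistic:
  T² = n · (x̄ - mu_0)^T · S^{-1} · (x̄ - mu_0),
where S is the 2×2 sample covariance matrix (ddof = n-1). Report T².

Step 1 — sample mean vector:
  mean(X_1) = (2 + 5 + 3 + 9) / 4 = 19/4 = 4.75
  mean(X_2) = (3 + 6 + 1 + 1) / 4 = 11/4 = 2.75
  x̄ = (4.75, 2.75),  deviation x̄ - mu_0 = (4.75, 2.75) - (6, 8) = (-1.25, -5.25).

Step 2 — sample covariance matrix, S[i,j] = (1/(n-1)) · Σ_k (x_{k,i} - mean_i) · (x_{k,j} - mean_j), divisor n-1 = 3:
  S[X_1,X_1] = ((-2.75)·(-2.75) + (0.25)·(0.25) + (-1.75)·(-1.75) + (4.25)·(4.25)) / 3 = 28.75/3 = 9.5833
  S[X_1,X_2] = ((-2.75)·(0.25) + (0.25)·(3.25) + (-1.75)·(-1.75) + (4.25)·(-1.75)) / 3 = -4.25/3 = -1.4167
  S[X_2,X_2] = ((0.25)·(0.25) + (3.25)·(3.25) + (-1.75)·(-1.75) + (-1.75)·(-1.75)) / 3 = 16.75/3 = 5.5833
  S = [[9.5833, -1.4167],
 [-1.4167, 5.5833]].

Step 3 — invert S. det(S) = 9.5833·5.5833 - (-1.4167)² = 51.5.
  S^{-1} = (1/det) · [[d, -b], [-b, a]] = [[0.1084, 0.0275],
 [0.0275, 0.1861]].

Step 4 — quadratic form (x̄ - mu_0)^T · S^{-1} · (x̄ - mu_0):
  S^{-1} · (x̄ - mu_0) = (-0.2799, -1.0113),
  (x̄ - mu_0)^T · [...] = (-1.25)·(-0.2799) + (-5.25)·(-1.0113) = 5.6594.

Step 5 — scale by n: T² = 4 · 5.6594 = 22.6375.

T² ≈ 22.6375


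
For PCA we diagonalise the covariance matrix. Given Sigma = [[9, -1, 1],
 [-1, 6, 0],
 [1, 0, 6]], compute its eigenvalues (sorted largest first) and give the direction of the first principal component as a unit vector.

Step 1 — characteristic polynomial p(λ) = det(λI - Sigma) = λ³ - tr·λ² + c_1·λ - det, where tr = trace, c_1 = sum of the principal 2×2 minors, det = det(Sigma):
  tr = 9 + 6 + 6 = 21,
  c_1 = (9·6 - (-1)²) + (9·6 - (1)²) + (6·6 - (0)²) = 53 + 53 + 36 = 142,
  det = 9·(6·6 - (0)²) - (-1)·((-1)·6 - (0)·(1)) + (1)·((-1)·(0) - 6·(1)) = 9·(36) - (-1)·(-6) + (1)·(-6) = 312.
  So p(λ) = λ³ - 21λ² + 142λ - 312.
Step 2 — look for an integer root (rational root theorem: any rational root is an integer divisor of 312). Testing λ = 6:
  p(6) = 216 - 756 + 852 - 312 = 0  ✓
  Dividing out (λ - 6): p(λ) = (λ - 6)(λ² - 15λ + 52).
Step 3 — remaining eigenvalues from the quadratic λ² - 15λ + 52 = 0:
  Δ = 15² - 4·52 = 225 - 208 = 17,  λ = (15 ± √17)/2 = (15 ± 4.1231)/2 ≈ 9.5616 or 5.4384.
  Sorted: λ_1 = 9.5616,  λ_2 = 6,  λ_3 = 5.4384  (check: sum = 21 = tr ✓).

Step 4 — unit eigenvector for λ_1 ≈ 9.5616: v spans the null space of (Sigma - λ_1 I), whose rows are
  r_1 = (-0.5616, -1, 1),  r_2 = (-1, -3.5616, 0),  r_3 = (1, 0, -3.5616).
  v is orthogonal to every row, so take v ∝ r_1 × r_2 = ((-1)·(0) - (1)·(-3.5616), (1)·(-1) - (-0.5616)·(0), (-0.5616)·(-3.5616) - (-1)·(-1)) ≈ (3.5616, -1, 1).
  Let u = (3.5616, -1, 1).
  ||u|| = √((3.5616)² + (-1)² + (1)²) = √(14.6847) ≈ 3.8321,  v_1 = u/||u|| ≈ (0.9294, -0.261, 0.261) (||v_1|| = 1).

λ_1 = 9.5616,  λ_2 = 6,  λ_3 = 5.4384;  v_1 ≈ (0.9294, -0.261, 0.261)


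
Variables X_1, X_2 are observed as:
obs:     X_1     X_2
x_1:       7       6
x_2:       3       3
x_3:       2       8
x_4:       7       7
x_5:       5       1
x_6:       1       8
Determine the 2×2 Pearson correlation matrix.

Step 1 — column means:
  mean(X_1) = (7 + 3 + 2 + 7 + 5 + 1) / 6 = 25/6 = 4.1667
  mean(X_2) = (6 + 3 + 8 + 7 + 1 + 8) / 6 = 33/6 = 5.5

Step 2 — sample variances and covariances s[i,j] = (1/(n-1)) · Σ_k (x_{k,i} - mean_i) · (x_{k,j} - mean_j), with n-1 = 5:
  s[X_1,X_1] = ((2.8333)·(2.8333) + (-1.1667)·(-1.1667) + (-2.1667)·(-2.1667) + (2.8333)·(2.8333) + (0.8333)·(0.8333) + (-3.1667)·(-3.1667)) / 5 = 32.8333/5 = 6.5667
  s[X_1,X_2] = ((2.8333)·(0.5) + (-1.1667)·(-2.5) + (-2.1667)·(2.5) + (2.8333)·(1.5) + (0.8333)·(-4.5) + (-3.1667)·(2.5)) / 5 = -8.5/5 = -1.7
  s[X_2,X_2] = ((0.5)·(0.5) + (-2.5)·(-2.5) + (2.5)·(2.5) + (1.5)·(1.5) + (-4.5)·(-4.5) + (2.5)·(2.5)) / 5 = 41.5/5 = 8.3
  Sample standard deviations s_i = √(s[i,i]):
  s(X_1) = √(6.5667) = 2.5626
  s(X_2) = √(8.3) = 2.881

Step 3 — r_{ij} = s_{ij} / (s_i · s_j):
  r[X_1,X_1] = 1 (diagonal).
  r[X_1,X_2] = -1.7 / (2.5626 · 2.881) = -1.7 / 7.3826 = -0.2303
  r[X_2,X_2] = 1 (diagonal).

R is symmetric with unit diagonal. Assembling:

R = [[1, -0.2303],
 [-0.2303, 1]]


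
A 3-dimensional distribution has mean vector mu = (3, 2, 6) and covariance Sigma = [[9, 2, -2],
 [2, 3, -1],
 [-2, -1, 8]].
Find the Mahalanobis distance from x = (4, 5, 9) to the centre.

Step 1 — centre the observation: (x - mu) = (1, 3, 3).

Step 2 — invert Sigma (cofactor / det for 3×3, or solve directly):
  Sigma^{-1} = [[0.1345, -0.0819, 0.0234],
 [-0.0819, 0.3977, 0.0292],
 [0.0234, 0.0292, 0.1345]].

Step 3 — form the quadratic (x - mu)^T · Sigma^{-1} · (x - mu):
  Sigma^{-1} · (x - mu) = (-0.0409, 1.1988, 0.5146).
  (x - mu)^T · [Sigma^{-1} · (x - mu)] = (1)·(-0.0409) + (3)·(1.1988) + (3)·(0.5146) = 5.0994.

Step 4 — take square root: d = √(5.0994) ≈ 2.2582.

d(x, mu) = √(5.0994) ≈ 2.2582


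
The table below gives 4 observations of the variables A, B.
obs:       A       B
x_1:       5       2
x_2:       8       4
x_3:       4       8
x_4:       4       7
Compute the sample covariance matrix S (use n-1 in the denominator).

Step 1 — column means:
  mean(A) = (5 + 8 + 4 + 4) / 4 = 21/4 = 5.25
  mean(B) = (2 + 4 + 8 + 7) / 4 = 21/4 = 5.25

Step 2 — sample covariance S[i,j] = (1/(n-1)) · Σ_k (x_{k,i} - mean_i) · (x_{k,j} - mean_j), with n-1 = 3.
  S[A,A] = ((-0.25)·(-0.25) + (2.75)·(2.75) + (-1.25)·(-1.25) + (-1.25)·(-1.25)) / 3 = 10.75/3 = 3.5833
  S[A,B] = ((-0.25)·(-3.25) + (2.75)·(-1.25) + (-1.25)·(2.75) + (-1.25)·(1.75)) / 3 = -8.25/3 = -2.75
  S[B,B] = ((-3.25)·(-3.25) + (-1.25)·(-1.25) + (2.75)·(2.75) + (1.75)·(1.75)) / 3 = 22.75/3 = 7.5833

S is symmetric (S[j,i] = S[i,j]). Assembling:

S = [[3.5833, -2.75],
 [-2.75, 7.5833]]


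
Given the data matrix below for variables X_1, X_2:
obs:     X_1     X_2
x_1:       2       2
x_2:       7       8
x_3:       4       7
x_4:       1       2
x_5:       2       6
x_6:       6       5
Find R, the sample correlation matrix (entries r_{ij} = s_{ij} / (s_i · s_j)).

Step 1 — column means:
  mean(X_1) = (2 + 7 + 4 + 1 + 2 + 6) / 6 = 22/6 = 3.6667
  mean(X_2) = (2 + 8 + 7 + 2 + 6 + 5) / 6 = 30/6 = 5

Step 2 — sample variances and covariances s[i,j] = (1/(n-1)) · Σ_k (x_{k,i} - mean_i) · (x_{k,j} - mean_j), with n-1 = 5:
  s[X_1,X_1] = ((-1.6667)·(-1.6667) + (3.3333)·(3.3333) + (0.3333)·(0.3333) + (-2.6667)·(-2.6667) + (-1.6667)·(-1.6667) + (2.3333)·(2.3333)) / 5 = 29.3333/5 = 5.8667
  s[X_1,X_2] = ((-1.6667)·(-3) + (3.3333)·(3) + (0.3333)·(2) + (-2.6667)·(-3) + (-1.6667)·(1) + (2.3333)·(0)) / 5 = 22/5 = 4.4
  s[X_2,X_2] = ((-3)·(-3) + (3)·(3) + (2)·(2) + (-3)·(-3) + (1)·(1) + (0)·(0)) / 5 = 32/5 = 6.4
  Sample standard deviations s_i = √(s[i,i]):
  s(X_1) = √(5.8667) = 2.4221
  s(X_2) = √(6.4) = 2.5298

Step 3 — r_{ij} = s_{ij} / (s_i · s_j):
  r[X_1,X_1] = 1 (diagonal).
  r[X_1,X_2] = 4.4 / (2.4221 · 2.5298) = 4.4 / 6.1275 = 0.7181
  r[X_2,X_2] = 1 (diagonal).

R is symmetric with unit diagonal. Assembling:

R = [[1, 0.7181],
 [0.7181, 1]]


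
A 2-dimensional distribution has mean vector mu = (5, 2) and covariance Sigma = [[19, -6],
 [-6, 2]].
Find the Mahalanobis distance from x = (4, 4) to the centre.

Step 1 — centre the observation: (x - mu) = (-1, 2).

Step 2 — invert Sigma. det(Sigma) = 19·2 - (-6)² = 2.
  Sigma^{-1} = (1/det) · [[d, -b], [-b, a]] = [[1, 3],
 [3, 9.5]].

Step 3 — form the quadratic (x - mu)^T · Sigma^{-1} · (x - mu):
  Sigma^{-1} · (x - mu) = (5, 16).
  (x - mu)^T · [Sigma^{-1} · (x - mu)] = (-1)·(5) + (2)·(16) = 27.

Step 4 — take square root: d = √(27) ≈ 5.1962.

d(x, mu) = √(27) ≈ 5.1962


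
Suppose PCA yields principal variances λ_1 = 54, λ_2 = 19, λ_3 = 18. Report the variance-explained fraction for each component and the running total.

Step 1 — total variance = trace(Sigma) = Σ λ_i = 54 + 19 + 18 = 91.

Step 2 — fraction explained by component i = λ_i / Σ λ:
  PC1: 54/91 = 0.5934
  PC2: 19/91 = 0.2088
  PC3: 18/91 = 0.1978

Step 3 — cumulative fraction after k components = (λ_1 + ... + λ_k) / Σ λ:
  k = 1: 54/91 = 0.5934
  k = 2: (54 + 19)/91 = 73/91 = 0.8022
  k = 3: (54 + 19 + 18)/91 = 91/91 = 1

Summary (fraction, with percent):

explained: PC1 0.5934 (59.34%), PC2 0.2088 (20.88%), PC3 0.1978 (19.78%);  cumulative: 0.5934, 0.8022, 1


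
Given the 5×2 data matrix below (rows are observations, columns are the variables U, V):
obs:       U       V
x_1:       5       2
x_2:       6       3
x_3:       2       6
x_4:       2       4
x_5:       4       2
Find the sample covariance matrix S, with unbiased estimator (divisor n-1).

Step 1 — column means:
  mean(U) = (5 + 6 + 2 + 2 + 4) / 5 = 19/5 = 3.8
  mean(V) = (2 + 3 + 6 + 4 + 2) / 5 = 17/5 = 3.4

Step 2 — sample covariance S[i,j] = (1/(n-1)) · Σ_k (x_{k,i} - mean_i) · (x_{k,j} - mean_j), with n-1 = 4.
  S[U,U] = ((1.2)·(1.2) + (2.2)·(2.2) + (-1.8)·(-1.8) + (-1.8)·(-1.8) + (0.2)·(0.2)) / 4 = 12.8/4 = 3.2
  S[U,V] = ((1.2)·(-1.4) + (2.2)·(-0.4) + (-1.8)·(2.6) + (-1.8)·(0.6) + (0.2)·(-1.4)) / 4 = -8.6/4 = -2.15
  S[V,V] = ((-1.4)·(-1.4) + (-0.4)·(-0.4) + (2.6)·(2.6) + (0.6)·(0.6) + (-1.4)·(-1.4)) / 4 = 11.2/4 = 2.8

S is symmetric (S[j,i] = S[i,j]). Assembling:

S = [[3.2, -2.15],
 [-2.15, 2.8]]


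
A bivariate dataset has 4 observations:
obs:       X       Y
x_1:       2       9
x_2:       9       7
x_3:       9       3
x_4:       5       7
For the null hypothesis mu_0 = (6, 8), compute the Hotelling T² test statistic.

Step 1 — sample mean vector:
  mean(X) = (2 + 9 + 9 + 5) / 4 = 25/4 = 6.25
  mean(Y) = (9 + 7 + 3 + 7) / 4 = 26/4 = 6.5
  x̄ = (6.25, 6.5),  deviation x̄ - mu_0 = (6.25, 6.5) - (6, 8) = (0.25, -1.5).

Step 2 — sample covariance matrix, S[i,j] = (1/(n-1)) · Σ_k (x_{k,i} - mean_i) · (x_{k,j} - mean_j), divisor n-1 = 3:
  S[X,X] = ((-4.25)·(-4.25) + (2.75)·(2.75) + (2.75)·(2.75) + (-1.25)·(-1.25)) / 3 = 34.75/3 = 11.5833
  S[X,Y] = ((-4.25)·(2.5) + (2.75)·(0.5) + (2.75)·(-3.5) + (-1.25)·(0.5)) / 3 = -19.5/3 = -6.5
  S[Y,Y] = ((2.5)·(2.5) + (0.5)·(0.5) + (-3.5)·(-3.5) + (0.5)·(0.5)) / 3 = 19/3 = 6.3333
  S = [[11.5833, -6.5],
 [-6.5, 6.3333]].

Step 3 — invert S. det(S) = 11.5833·6.3333 - (-6.5)² = 31.1111.
  S^{-1} = (1/det) · [[d, -b], [-b, a]] = [[0.2036, 0.2089],
 [0.2089, 0.3723]].

Step 4 — quadratic form (x̄ - mu_0)^T · S^{-1} · (x̄ - mu_0):
  S^{-1} · (x̄ - mu_0) = (-0.2625, -0.5063),
  (x̄ - mu_0)^T · [...] = (0.25)·(-0.2625) + (-1.5)·(-0.5063) = 0.6938.

Step 5 — scale by n: T² = 4 · 0.6938 = 2.775.

T² ≈ 2.775


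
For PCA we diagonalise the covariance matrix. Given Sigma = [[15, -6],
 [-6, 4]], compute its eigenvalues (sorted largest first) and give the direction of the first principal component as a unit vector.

Step 1 — characteristic polynomial of 2×2 Sigma:
  det(Sigma - λI) = λ² - trace · λ + det = 0.
  trace = 15 + 4 = 19, det = 15·4 - (-6)² = 24.
Step 2 — discriminant:
  Δ = trace² - 4·det = 361 - 96 = 265.
Step 3 — eigenvalues:
  λ = (trace ± √Δ)/2 = (19 ± 16.2788)/2,
  λ_1 = 17.6394,  λ_2 = 1.3606.

Step 4 — unit eigenvector for λ_1: solve (Sigma - λ_1 I)v = 0. First row:
  (15 - 17.6394)·v_x + (-6)·v_y = 0, i.e. (-2.6394)·v_x + (-6)·v_y = 0,
  so v ∝ (b, λ_1 - a) = (-6, 2.6394); multiply by -1 so the first entry is positive: u = (6, -2.6394).
  ||u|| = √((6)² + (-2.6394)²) = √(42.9665) ≈ 6.5549,
  v_1 = u/||u|| ≈ (0.9153, -0.4027) (||v_1|| = 1).

λ_1 = 17.6394,  λ_2 = 1.3606;  v_1 ≈ (0.9153, -0.4027)


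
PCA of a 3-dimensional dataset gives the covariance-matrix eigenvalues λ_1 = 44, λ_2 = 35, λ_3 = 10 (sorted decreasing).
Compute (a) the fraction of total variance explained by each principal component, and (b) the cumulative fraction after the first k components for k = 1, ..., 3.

Step 1 — total variance = trace(Sigma) = Σ λ_i = 44 + 35 + 10 = 89.

Step 2 — fraction explained by component i = λ_i / Σ λ:
  PC1: 44/89 = 0.4944
  PC2: 35/89 = 0.3933
  PC3: 10/89 = 0.1124

Step 3 — cumulative fraction after k components = (λ_1 + ... + λ_k) / Σ λ:
  k = 1: 44/89 = 0.4944
  k = 2: (44 + 35)/89 = 79/89 = 0.8876
  k = 3: (44 + 35 + 10)/89 = 89/89 = 1

Summary (fraction, with percent):

explained: PC1 0.4944 (49.44%), PC2 0.3933 (39.33%), PC3 0.1124 (11.24%);  cumulative: 0.4944, 0.8876, 1


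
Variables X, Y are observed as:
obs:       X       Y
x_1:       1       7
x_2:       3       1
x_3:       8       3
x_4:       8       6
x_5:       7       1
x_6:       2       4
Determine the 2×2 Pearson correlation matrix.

Step 1 — column means:
  mean(X) = (1 + 3 + 8 + 8 + 7 + 2) / 6 = 29/6 = 4.8333
  mean(Y) = (7 + 1 + 3 + 6 + 1 + 4) / 6 = 22/6 = 3.6667

Step 2 — sample variances and covariances s[i,j] = (1/(n-1)) · Σ_k (x_{k,i} - mean_i) · (x_{k,j} - mean_j), with n-1 = 5:
  s[X,X] = ((-3.8333)·(-3.8333) + (-1.8333)·(-1.8333) + (3.1667)·(3.1667) + (3.1667)·(3.1667) + (2.1667)·(2.1667) + (-2.8333)·(-2.8333)) / 5 = 50.8333/5 = 10.1667
  s[X,Y] = ((-3.8333)·(3.3333) + (-1.8333)·(-2.6667) + (3.1667)·(-0.6667) + (3.1667)·(2.3333) + (2.1667)·(-2.6667) + (-2.8333)·(0.3333)) / 5 = -9.3333/5 = -1.8667
  s[Y,Y] = ((3.3333)·(3.3333) + (-2.6667)·(-2.6667) + (-0.6667)·(-0.6667) + (2.3333)·(2.3333) + (-2.6667)·(-2.6667) + (0.3333)·(0.3333)) / 5 = 31.3333/5 = 6.2667
  Sample standard deviations s_i = √(s[i,i]):
  s(X) = √(10.1667) = 3.1885
  s(Y) = √(6.2667) = 2.5033

Step 3 — r_{ij} = s_{ij} / (s_i · s_j):
  r[X,X] = 1 (diagonal).
  r[X,Y] = -1.8667 / (3.1885 · 2.5033) = -1.8667 / 7.9819 = -0.2339
  r[Y,Y] = 1 (diagonal).

R is symmetric with unit diagonal. Assembling:

R = [[1, -0.2339],
 [-0.2339, 1]]


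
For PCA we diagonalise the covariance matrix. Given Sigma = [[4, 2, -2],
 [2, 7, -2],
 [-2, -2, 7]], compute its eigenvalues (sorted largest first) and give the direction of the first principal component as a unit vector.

Step 1 — characteristic polynomial p(λ) = det(λI - Sigma) = λ³ - tr·λ² + c_1·λ - det, where tr = trace, c_1 = sum of the principal 2×2 minors, det = det(Sigma):
  tr = 4 + 7 + 7 = 18,
  c_1 = (4·7 - (2)²) + (4·7 - (-2)²) + (7·7 - (-2)²) = 24 + 24 + 45 = 93,
  det = 4·(7·7 - (-2)²) - (2)·((2)·7 - (-2)·(-2)) + (-2)·((2)·(-2) - 7·(-2)) = 4·(45) - (2)·(10) + (-2)·(10) = 140.
  So p(λ) = λ³ - 18λ² + 93λ - 140.
Step 2 — look for an integer root (rational root theorem: any rational root is an integer divisor of 140). Testing λ = 5:
  p(5) = 125 - 450 + 465 - 140 = 0  ✓
  Dividing out (λ - 5): p(λ) = (λ - 5)(λ² - 13λ + 28).
Step 3 — remaining eigenvalues from the quadratic λ² - 13λ + 28 = 0:
  Δ = 13² - 4·28 = 169 - 112 = 57,  λ = (13 ± √57)/2 = (13 ± 7.5498)/2 ≈ 10.2749 or 2.7251.
  Sorted: λ_1 = 10.2749,  λ_2 = 5,  λ_3 = 2.7251  (check: sum = 18 = tr ✓).

Step 4 — unit eigenvector for λ_1 ≈ 10.2749: v spans the null space of (Sigma - λ_1 I), whose rows are
  r_1 = (-6.2749, 2, -2),  r_2 = (2, -3.2749, -2),  r_3 = (-2, -2, -3.2749).
  v is orthogonal to every row, so take v ∝ r_1 × r_2 = ((2)·(-2) - (-2)·(-3.2749), (-2)·(2) - (-6.2749)·(-2), (-6.2749)·(-3.2749) - (2)·(2)) ≈ (-10.5498, -16.5498, 16.5498).
  Rescale (multiply by -1 so the first nonzero entry is positive): u = (10.5498, 16.5498, -16.5498).
  ||u|| = √((10.5498)² + (16.5498)² + (-16.5498)²) = √(659.093) ≈ 25.6728,  v_1 = u/||u|| ≈ (0.4109, 0.6446, -0.6446) (||v_1|| = 1).

λ_1 = 10.2749,  λ_2 = 5,  λ_3 = 2.7251;  v_1 ≈ (0.4109, 0.6446, -0.6446)


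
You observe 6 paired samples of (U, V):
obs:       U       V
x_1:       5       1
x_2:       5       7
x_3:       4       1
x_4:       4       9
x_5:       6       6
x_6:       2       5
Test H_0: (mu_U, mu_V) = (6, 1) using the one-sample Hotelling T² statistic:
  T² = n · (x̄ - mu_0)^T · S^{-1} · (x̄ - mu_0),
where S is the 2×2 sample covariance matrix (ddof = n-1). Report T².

Step 1 — sample mean vector:
  mean(U) = (5 + 5 + 4 + 4 + 6 + 2) / 6 = 26/6 = 4.3333
  mean(V) = (1 + 7 + 1 + 9 + 6 + 5) / 6 = 29/6 = 4.8333
  x̄ = (4.3333, 4.8333),  deviation x̄ - mu_0 = (4.3333, 4.8333) - (6, 1) = (-1.6667, 3.8333).

Step 2 — sample covariance matrix, S[i,j] = (1/(n-1)) · Σ_k (x_{k,i} - mean_i) · (x_{k,j} - mean_j), divisor n-1 = 5:
  S[U,U] = ((0.6667)·(0.6667) + (0.6667)·(0.6667) + (-0.3333)·(-0.3333) + (-0.3333)·(-0.3333) + (1.6667)·(1.6667) + (-2.3333)·(-2.3333)) / 5 = 9.3333/5 = 1.8667
  S[U,V] = ((0.6667)·(-3.8333) + (0.6667)·(2.1667) + (-0.3333)·(-3.8333) + (-0.3333)·(4.1667) + (1.6667)·(1.1667) + (-2.3333)·(0.1667)) / 5 = 0.3333/5 = 0.0667
  S[V,V] = ((-3.8333)·(-3.8333) + (2.1667)·(2.1667) + (-3.8333)·(-3.8333) + (4.1667)·(4.1667) + (1.1667)·(1.1667) + (0.1667)·(0.1667)) / 5 = 52.8333/5 = 10.5667
  S = [[1.8667, 0.0667],
 [0.0667, 10.5667]].

Step 3 — invert S. det(S) = 1.8667·10.5667 - (0.0667)² = 19.72.
  S^{-1} = (1/det) · [[d, -b], [-b, a]] = [[0.5358, -0.0034],
 [-0.0034, 0.0947]].

Step 4 — quadratic form (x̄ - mu_0)^T · S^{-1} · (x̄ - mu_0):
  S^{-1} · (x̄ - mu_0) = (-0.906, 0.3685),
  (x̄ - mu_0)^T · [...] = (-1.6667)·(-0.906) + (3.8333)·(0.3685) = 2.9226.

Step 5 — scale by n: T² = 6 · 2.9226 = 17.5355.

T² ≈ 17.5355


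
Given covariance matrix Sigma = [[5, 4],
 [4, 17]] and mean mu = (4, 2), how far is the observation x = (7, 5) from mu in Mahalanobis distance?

Step 1 — centre the observation: (x - mu) = (3, 3).

Step 2 — invert Sigma. det(Sigma) = 5·17 - (4)² = 69.
  Sigma^{-1} = (1/det) · [[d, -b], [-b, a]] = [[0.2464, -0.058],
 [-0.058, 0.0725]].

Step 3 — form the quadratic (x - mu)^T · Sigma^{-1} · (x - mu):
  Sigma^{-1} · (x - mu) = (0.5652, 0.0435).
  (x - mu)^T · [Sigma^{-1} · (x - mu)] = (3)·(0.5652) + (3)·(0.0435) = 1.8261.

Step 4 — take square root: d = √(1.8261) ≈ 1.3513.

d(x, mu) = √(1.8261) ≈ 1.3513


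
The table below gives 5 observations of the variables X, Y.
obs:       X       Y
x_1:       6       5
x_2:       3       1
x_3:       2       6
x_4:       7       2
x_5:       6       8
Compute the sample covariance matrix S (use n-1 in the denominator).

Step 1 — column means:
  mean(X) = (6 + 3 + 2 + 7 + 6) / 5 = 24/5 = 4.8
  mean(Y) = (5 + 1 + 6 + 2 + 8) / 5 = 22/5 = 4.4

Step 2 — sample covariance S[i,j] = (1/(n-1)) · Σ_k (x_{k,i} - mean_i) · (x_{k,j} - mean_j), with n-1 = 4.
  S[X,X] = ((1.2)·(1.2) + (-1.8)·(-1.8) + (-2.8)·(-2.8) + (2.2)·(2.2) + (1.2)·(1.2)) / 4 = 18.8/4 = 4.7
  S[X,Y] = ((1.2)·(0.6) + (-1.8)·(-3.4) + (-2.8)·(1.6) + (2.2)·(-2.4) + (1.2)·(3.6)) / 4 = 1.4/4 = 0.35
  S[Y,Y] = ((0.6)·(0.6) + (-3.4)·(-3.4) + (1.6)·(1.6) + (-2.4)·(-2.4) + (3.6)·(3.6)) / 4 = 33.2/4 = 8.3

S is symmetric (S[j,i] = S[i,j]). Assembling:

S = [[4.7, 0.35],
 [0.35, 8.3]]


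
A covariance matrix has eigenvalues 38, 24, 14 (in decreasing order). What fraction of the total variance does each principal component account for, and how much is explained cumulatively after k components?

Step 1 — total variance = trace(Sigma) = Σ λ_i = 38 + 24 + 14 = 76.

Step 2 — fraction explained by component i = λ_i / Σ λ:
  PC1: 38/76 = 0.5
  PC2: 24/76 = 0.3158
  PC3: 14/76 = 0.1842

Step 3 — cumulative fraction after k components = (λ_1 + ... + λ_k) / Σ λ:
  k = 1: 38/76 = 0.5
  k = 2: (38 + 24)/76 = 62/76 = 0.8158
  k = 3: (38 + 24 + 14)/76 = 76/76 = 1

Summary (fraction, with percent):

explained: PC1 0.5 (50%), PC2 0.3158 (31.58%), PC3 0.1842 (18.42%);  cumulative: 0.5, 0.8158, 1


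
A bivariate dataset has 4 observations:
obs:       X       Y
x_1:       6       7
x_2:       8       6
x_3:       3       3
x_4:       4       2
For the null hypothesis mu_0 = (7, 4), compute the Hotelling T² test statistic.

Step 1 — sample mean vector:
  mean(X) = (6 + 8 + 3 + 4) / 4 = 21/4 = 5.25
  mean(Y) = (7 + 6 + 3 + 2) / 4 = 18/4 = 4.5
  x̄ = (5.25, 4.5),  deviation x̄ - mu_0 = (5.25, 4.5) - (7, 4) = (-1.75, 0.5).

Step 2 — sample covariance matrix, S[i,j] = (1/(n-1)) · Σ_k (x_{k,i} - mean_i) · (x_{k,j} - mean_j), divisor n-1 = 3:
  S[X,X] = ((0.75)·(0.75) + (2.75)·(2.75) + (-2.25)·(-2.25) + (-1.25)·(-1.25)) / 3 = 14.75/3 = 4.9167
  S[X,Y] = ((0.75)·(2.5) + (2.75)·(1.5) + (-2.25)·(-1.5) + (-1.25)·(-2.5)) / 3 = 12.5/3 = 4.1667
  S[Y,Y] = ((2.5)·(2.5) + (1.5)·(1.5) + (-1.5)·(-1.5) + (-2.5)·(-2.5)) / 3 = 17/3 = 5.6667
  S = [[4.9167, 4.1667],
 [4.1667, 5.6667]].

Step 3 — invert S. det(S) = 4.9167·5.6667 - (4.1667)² = 10.5.
  S^{-1} = (1/det) · [[d, -b], [-b, a]] = [[0.5397, -0.3968],
 [-0.3968, 0.4683]].

Step 4 — quadratic form (x̄ - mu_0)^T · S^{-1} · (x̄ - mu_0):
  S^{-1} · (x̄ - mu_0) = (-1.1429, 0.9286),
  (x̄ - mu_0)^T · [...] = (-1.75)·(-1.1429) + (0.5)·(0.9286) = 2.4643.

Step 5 — scale by n: T² = 4 · 2.4643 = 9.8571.

T² ≈ 9.8571


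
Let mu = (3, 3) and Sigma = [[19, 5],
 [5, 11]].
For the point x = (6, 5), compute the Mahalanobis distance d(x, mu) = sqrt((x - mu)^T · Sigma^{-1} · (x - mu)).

Step 1 — centre the observation: (x - mu) = (3, 2).

Step 2 — invert Sigma. det(Sigma) = 19·11 - (5)² = 184.
  Sigma^{-1} = (1/det) · [[d, -b], [-b, a]] = [[0.0598, -0.0272],
 [-0.0272, 0.1033]].

Step 3 — form the quadratic (x - mu)^T · Sigma^{-1} · (x - mu):
  Sigma^{-1} · (x - mu) = (0.125, 0.125).
  (x - mu)^T · [Sigma^{-1} · (x - mu)] = (3)·(0.125) + (2)·(0.125) = 0.625.

Step 4 — take square root: d = √(0.625) ≈ 0.7906.

d(x, mu) = √(0.625) ≈ 0.7906


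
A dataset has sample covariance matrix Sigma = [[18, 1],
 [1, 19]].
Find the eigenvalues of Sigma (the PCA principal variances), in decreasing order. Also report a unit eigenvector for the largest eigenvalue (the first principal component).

Step 1 — characteristic polynomial of 2×2 Sigma:
  det(Sigma - λI) = λ² - trace · λ + det = 0.
  trace = 18 + 19 = 37, det = 18·19 - (1)² = 341.
Step 2 — discriminant:
  Δ = trace² - 4·det = 1369 - 1364 = 5.
Step 3 — eigenvalues:
  λ = (trace ± √Δ)/2 = (37 ± 2.2361)/2,
  λ_1 = 19.618,  λ_2 = 17.382.

Step 4 — unit eigenvector for λ_1: solve (Sigma - λ_1 I)v = 0. First row:
  (18 - 19.618)·v_x + (1)·v_y = 0, i.e. (-1.618)·v_x + (1)·v_y = 0,
  so v ∝ (b, λ_1 - a) = (1, 1.618) = u.
  ||u|| = √((1)² + (1.618)²) = √(3.618) ≈ 1.9021,
  v_1 = u/||u|| ≈ (0.5257, 0.8507) (||v_1|| = 1).

λ_1 = 19.618,  λ_2 = 17.382;  v_1 ≈ (0.5257, 0.8507)
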